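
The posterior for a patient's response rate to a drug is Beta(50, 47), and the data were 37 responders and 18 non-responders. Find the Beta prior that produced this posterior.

Beta is conjugate to the binomial likelihood: posterior = Beta(a+s, b+f).
Subtract the data counts: 50−37=13, 47−18=29.

Beta(13, 29)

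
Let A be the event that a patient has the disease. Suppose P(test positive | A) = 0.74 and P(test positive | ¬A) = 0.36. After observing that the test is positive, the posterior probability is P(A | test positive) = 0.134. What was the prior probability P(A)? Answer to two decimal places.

P(A) = 0.07

In odds form, posterior odds = prior odds × likelihood ratio, so prior odds = posterior odds ÷ LR.
Posterior odds = 0.134/(1−0.134) = 0.1547. LR = 0.74/0.36 = 2.0556.
Prior odds = 0.1547/2.0556 = 0.0753, so P(A) = 0.0753/(1+0.0753) ≈ 0.07.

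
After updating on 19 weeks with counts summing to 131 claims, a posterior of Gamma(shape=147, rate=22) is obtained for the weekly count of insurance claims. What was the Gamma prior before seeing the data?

Gamma–Poisson conjugacy: posterior shape = α + Σxᵢ, posterior rate = β + n.
So α = 147 − 131 = 16 and β = 22 − 19 = 3.

Gamma(shape=16, rate=3)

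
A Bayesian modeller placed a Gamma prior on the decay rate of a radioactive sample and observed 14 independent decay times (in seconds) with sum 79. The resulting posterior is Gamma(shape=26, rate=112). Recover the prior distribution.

Gamma(shape=12, rate=33)

For an exponential likelihood with a Gamma(α, β) prior on the rate, n observations with total T give posterior Gamma(α+n, β+T).
So α = 26 − 14 = 12 and β = 112 − 79 = 33.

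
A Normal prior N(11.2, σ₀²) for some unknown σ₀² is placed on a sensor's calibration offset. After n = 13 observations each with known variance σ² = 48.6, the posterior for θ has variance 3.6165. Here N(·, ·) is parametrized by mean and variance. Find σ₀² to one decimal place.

For the Normal–Normal model with known σ², precisions add: τ_n = τ₀ + n/σ².
So 1/σ₀² = 1/3.6165 − 13/48.6 = 0.276510 − 0.267490 = 0.009020.
Hence σ₀² = 1/0.009020 ≈ 110.9.

σ₀² = 110.9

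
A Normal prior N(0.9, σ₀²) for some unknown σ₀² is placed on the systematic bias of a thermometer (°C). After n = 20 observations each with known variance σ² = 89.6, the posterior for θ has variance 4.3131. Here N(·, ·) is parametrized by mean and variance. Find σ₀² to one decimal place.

For the Normal–Normal model with known σ², precisions add: τ_n = τ₀ + n/σ².
So 1/σ₀² = 1/4.3131 − 20/89.6 = 0.231852 − 0.223214 = 0.008638.
Hence σ₀² = 1/0.008638 ≈ 115.8.

σ₀² = 115.8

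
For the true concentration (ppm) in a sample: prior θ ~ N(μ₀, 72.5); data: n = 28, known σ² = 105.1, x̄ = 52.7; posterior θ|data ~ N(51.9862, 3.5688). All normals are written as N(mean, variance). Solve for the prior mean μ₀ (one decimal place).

With known observation variance, the Normal–Normal posterior has precision τ_n = τ₀ + n/σ² and mean μ_n = (τ₀μ₀ + (n/σ²)x̄)/τ_n.
Here τ₀ = 1/72.5 = 0.013793 and τ_data = 28/105.1 = 0.266413, so τ_n = 0.280206.
Rearranging for μ₀: μ₀ = (μ_n·τ_n − τ_data·x̄)/τ₀ = (51.9862·0.280206 − 0.266413·52.7) / 0.013793 = 0.526880/0.013793 ≈ 38.2.

μ₀ = 38.2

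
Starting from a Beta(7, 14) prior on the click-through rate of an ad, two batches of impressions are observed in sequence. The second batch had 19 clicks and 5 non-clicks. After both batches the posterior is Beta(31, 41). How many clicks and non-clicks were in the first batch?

5 clicks and 22 non-clicks

Sequential conjugate updates are equivalent to a single update on the pooled data, so total successes = posterior α − prior α and total failures = posterior β − prior β.
Total across both batches: 31−7=24 clicks, 41−14=27 non-clicks.
Subtract the second batch: 24−19=5 clicks and 27−5=22 non-clicks.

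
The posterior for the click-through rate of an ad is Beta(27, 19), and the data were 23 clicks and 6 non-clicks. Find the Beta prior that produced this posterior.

Beta(4, 13)

A Beta(a, b) prior with s successes and f failures in binomial data gives a Beta(a+s, b+f) posterior.
Subtract the data counts: 27−23=4, 19−6=13.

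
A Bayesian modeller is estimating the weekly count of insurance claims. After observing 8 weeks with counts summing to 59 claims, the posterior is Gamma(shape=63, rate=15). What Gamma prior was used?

Gamma(shape=4, rate=7)

A Gamma(α, β) prior (rate parametrization) on a Poisson rate with n observations summing to S gives posterior Gamma(α+S, β+n).
So α = 63 − 59 = 4 and β = 15 − 8 = 7.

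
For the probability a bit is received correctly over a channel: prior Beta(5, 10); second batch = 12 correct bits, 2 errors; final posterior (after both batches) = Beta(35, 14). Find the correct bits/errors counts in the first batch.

18 correct bits and 2 errors

Because Beta–binomial updating is additive in the counts, the combined data contributed (α_post−α_prior, β_post−β_prior) successes and failures.
Total across both batches: 35−5=30 correct bits, 14−10=4 errors.
Subtract the second batch: 30−12=18 correct bits and 4−2=2 errors.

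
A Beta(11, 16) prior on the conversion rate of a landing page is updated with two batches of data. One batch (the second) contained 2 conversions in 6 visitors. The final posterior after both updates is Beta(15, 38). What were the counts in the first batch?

Sequential conjugate updates are equivalent to a single update on the pooled data, so total successes = posterior α − prior α and total failures = posterior β − prior β.
Total across both batches: 15−11=4 conversions, 38−16=22 bounces.
Subtract the second batch: 4−2=2 conversions and 22−4=18 bounces.

2 conversions and 18 bounces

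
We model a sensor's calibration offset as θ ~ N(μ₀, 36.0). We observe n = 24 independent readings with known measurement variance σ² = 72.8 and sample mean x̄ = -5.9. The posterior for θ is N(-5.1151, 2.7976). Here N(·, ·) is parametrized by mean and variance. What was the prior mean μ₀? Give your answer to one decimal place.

μ₀ = 4.2

With known observation variance, the Normal–Normal posterior has precision τ_n = τ₀ + n/σ² and mean μ_n = (τ₀μ₀ + (n/σ²)x̄)/τ_n.
Here τ₀ = 1/36.0 = 0.027778 and τ_data = 24/72.8 = 0.329670, so τ_n = 0.357448.
Rearranging for μ₀: μ₀ = (μ_n·τ_n − τ_data·x̄)/τ₀ = (-5.1151·0.357448 − 0.329670·-5.9) / 0.027778 = 0.116671/0.027778 ≈ 4.2.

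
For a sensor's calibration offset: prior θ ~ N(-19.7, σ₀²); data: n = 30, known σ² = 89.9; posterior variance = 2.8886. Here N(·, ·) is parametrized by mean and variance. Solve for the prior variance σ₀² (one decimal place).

Posterior precision equals prior precision plus data precision: 1/σ_n² = 1/σ₀² + n/σ².
So 1/σ₀² = 1/2.8886 − 30/89.9 = 0.346188 − 0.333704 = 0.012484.
Hence σ₀² = 1/0.012484 ≈ 80.1.

σ₀² = 80.1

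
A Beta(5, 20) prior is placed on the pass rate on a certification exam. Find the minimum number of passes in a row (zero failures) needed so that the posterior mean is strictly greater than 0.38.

k = 8

After k passes and 0 failures the posterior is Beta(5+k, 20), with mean (5+k)/(5+20+k).
Set (5+k)/(25+k) > 0.38 and solve: k > (0.38·25 − 5)/(1 − 0.38) = 7.258.
The smallest integer exceeding 7.258 is 8.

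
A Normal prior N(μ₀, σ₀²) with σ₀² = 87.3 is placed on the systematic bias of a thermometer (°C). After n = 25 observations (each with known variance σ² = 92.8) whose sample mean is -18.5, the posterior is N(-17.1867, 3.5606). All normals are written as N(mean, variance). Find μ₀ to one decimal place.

μ₀ = 13.7

The posterior mean is a precision-weighted average: μ_n = (τ₀μ₀ + τ_data·x̄)/(τ₀+τ_data), with τ₀=1/σ₀² and τ_data=n/σ².
Here τ₀ = 1/87.3 = 0.011455 and τ_data = 25/92.8 = 0.269397, so τ_n = 0.280852.
Rearranging for μ₀: μ₀ = (μ_n·τ_n − τ_data·x̄)/τ₀ = (-17.1867·0.280852 − 0.269397·-18.5) / 0.011455 = 0.156925/0.011455 ≈ 13.7.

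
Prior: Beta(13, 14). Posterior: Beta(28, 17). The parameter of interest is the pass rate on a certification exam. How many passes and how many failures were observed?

15 passes and 3 failures

Beta is conjugate to the binomial likelihood: posterior = Beta(α+s, β+f).
Match parameters: s=28−13=15, f=17−14=3.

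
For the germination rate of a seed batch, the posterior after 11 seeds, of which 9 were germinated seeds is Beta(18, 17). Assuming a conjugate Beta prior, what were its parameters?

A Beta(a, b) prior with s successes and f failures in binomial data gives a Beta(a+s, b+f) posterior.
So a = 18 − 9 = 9 and b = 17 − 2 = 15.

Beta(9, 15)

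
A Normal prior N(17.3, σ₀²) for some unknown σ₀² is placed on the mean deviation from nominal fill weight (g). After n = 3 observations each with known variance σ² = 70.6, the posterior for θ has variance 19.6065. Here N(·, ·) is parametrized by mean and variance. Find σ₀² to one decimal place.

For the Normal–Normal model with known σ², precisions add: τ_n = τ₀ + n/σ².
So 1/σ₀² = 1/19.6065 − 3/70.6 = 0.051003 − 0.042493 = 0.008510.
Hence σ₀² = 1/0.008510 ≈ 117.5.

σ₀² = 117.5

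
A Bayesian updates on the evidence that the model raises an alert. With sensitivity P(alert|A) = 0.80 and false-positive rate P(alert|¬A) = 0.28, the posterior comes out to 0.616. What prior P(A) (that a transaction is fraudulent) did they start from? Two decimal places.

Bayes' rule in odds form gives O(A|E) = O(A)·[P(E|A)/P(E|¬A)], hence O(A) = O(A|E)/LR.
Posterior odds = 0.616/(1−0.616) = 1.6042. LR = 0.80/0.28 = 2.8571.
Prior odds = 1.6042/2.8571 = 0.5615, so P(A) = 0.5615/(1+0.5615) ≈ 0.36.

P(A) = 0.36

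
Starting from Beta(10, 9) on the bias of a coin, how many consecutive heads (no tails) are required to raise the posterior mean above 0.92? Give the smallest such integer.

k = 94

After k heads and 0 tails the posterior is Beta(10+k, 9), with mean (10+k)/(10+9+k).
Set (10+k)/(19+k) > 0.92 and solve: k > (0.92·19 − 10)/(1 − 0.92) = 93.500.
The smallest integer exceeding 93.500 is 94.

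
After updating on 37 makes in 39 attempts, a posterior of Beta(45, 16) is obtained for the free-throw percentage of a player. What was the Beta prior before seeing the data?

A Beta(a, b) prior with s successes and f failures in binomial data gives a Beta(a+s, b+f) posterior.
So a = 45 − 37 = 8 and b = 16 − 2 = 14.

Beta(8, 14)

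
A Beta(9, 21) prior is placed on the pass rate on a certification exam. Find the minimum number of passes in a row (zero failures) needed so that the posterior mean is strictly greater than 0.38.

After k passes and 0 failures the posterior is Beta(9+k, 21), with mean (9+k)/(9+21+k).
Set (9+k)/(30+k) > 0.38 and solve: k > (0.38·30 − 9)/(1 − 0.38) = 3.871.
The smallest integer exceeding 3.871 is 4.

k = 4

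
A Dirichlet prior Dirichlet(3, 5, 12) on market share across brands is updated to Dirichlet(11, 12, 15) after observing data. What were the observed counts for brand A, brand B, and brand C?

counts (8, 7, 3)

For a Dirichlet(α) prior with multinomial counts c, the posterior is Dirichlet(α + c) componentwise.
Counts are posterior − prior componentwise: 11−3=8, 12−5=7, 15−12=3.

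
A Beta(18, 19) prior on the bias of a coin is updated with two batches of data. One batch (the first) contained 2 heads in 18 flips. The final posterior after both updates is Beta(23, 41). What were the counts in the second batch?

Because Beta–binomial updating is additive in the counts, the combined data contributed (α_post−α_prior, β_post−β_prior) successes and failures.
Total across both batches: 23−18=5 heads, 41−19=22 tails.
Subtract the first batch: 5−2=3 heads and 22−16=6 tails.

3 heads and 6 tails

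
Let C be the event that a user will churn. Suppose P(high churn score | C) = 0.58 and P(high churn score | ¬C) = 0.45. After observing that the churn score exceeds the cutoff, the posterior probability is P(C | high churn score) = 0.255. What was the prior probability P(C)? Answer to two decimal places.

In odds form, posterior odds = prior odds × likelihood ratio, so prior odds = posterior odds ÷ LR.
Posterior odds = 0.255/(1−0.255) = 0.3423. LR = 0.58/0.45 = 1.2889.
Prior odds = 0.3423/1.2889 = 0.2656, so P(C) = 0.2656/(1+0.2656) ≈ 0.21.

P(C) = 0.21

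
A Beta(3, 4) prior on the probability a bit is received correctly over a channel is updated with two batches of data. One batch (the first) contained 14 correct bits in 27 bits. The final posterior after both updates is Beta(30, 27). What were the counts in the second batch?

Because Beta–binomial updating is additive in the counts, the combined data contributed (α_post−α_prior, β_post−β_prior) successes and failures.
Total across both batches: 30−3=27 correct bits, 27−4=23 errors.
Subtract the first batch: 27−14=13 correct bits and 23−13=10 errors.

13 correct bits and 10 errors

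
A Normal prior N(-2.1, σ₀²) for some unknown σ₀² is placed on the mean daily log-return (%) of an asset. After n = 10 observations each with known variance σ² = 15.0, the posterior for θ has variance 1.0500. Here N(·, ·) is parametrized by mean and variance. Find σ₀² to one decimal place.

σ₀² = 3.5

For the Normal–Normal model with known σ², precisions add: τ_n = τ₀ + n/σ².
So 1/σ₀² = 1/1.0500 − 10/15.0 = 0.952381 − 0.666667 = 0.285714.
Hence σ₀² = 1/0.285714 ≈ 3.5.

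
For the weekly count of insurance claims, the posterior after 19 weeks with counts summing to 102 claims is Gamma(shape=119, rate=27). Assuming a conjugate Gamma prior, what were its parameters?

Gamma(shape=17, rate=8)

A Gamma(α, β) prior (rate parametrization) on a Poisson rate with n observations summing to S gives posterior Gamma(α+S, β+n).
So α = 119 − 102 = 17 and β = 27 − 19 = 8.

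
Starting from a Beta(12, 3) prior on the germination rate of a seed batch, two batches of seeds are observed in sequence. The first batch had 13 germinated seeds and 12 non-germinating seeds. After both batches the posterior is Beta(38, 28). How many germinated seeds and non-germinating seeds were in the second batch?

13 germinated seeds and 13 non-germinating seeds

Sequential conjugate updates are equivalent to a single update on the pooled data, so total successes = posterior α − prior α and total failures = posterior β − prior β.
Total across both batches: 38−12=26 germinated seeds, 28−3=25 non-germinating seeds.
Subtract the first batch: 26−13=13 germinated seeds and 25−12=13 non-germinating seeds.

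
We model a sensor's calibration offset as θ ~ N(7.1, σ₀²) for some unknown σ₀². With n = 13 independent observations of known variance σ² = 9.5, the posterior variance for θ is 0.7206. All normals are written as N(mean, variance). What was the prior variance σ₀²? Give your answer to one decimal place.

For the Normal–Normal model with known σ², precisions add: τ_n = τ₀ + n/σ².
So 1/σ₀² = 1/0.7206 − 13/9.5 = 1.387732 − 1.368421 = 0.019311.
Hence σ₀² = 1/0.019311 ≈ 51.8.

σ₀² = 51.8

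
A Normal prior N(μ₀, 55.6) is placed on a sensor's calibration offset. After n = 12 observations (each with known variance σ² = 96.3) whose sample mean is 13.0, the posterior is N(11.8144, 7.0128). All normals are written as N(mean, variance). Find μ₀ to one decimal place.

μ₀ = 3.6

With known observation variance, the Normal–Normal posterior has precision τ_n = τ₀ + n/σ² and mean μ_n = (τ₀μ₀ + (n/σ²)x̄)/τ_n.
Here τ₀ = 1/55.6 = 0.017986 and τ_data = 12/96.3 = 0.124611, so τ_n = 0.142597.
Rearranging for μ₀: μ₀ = (μ_n·τ_n − τ_data·x̄)/τ₀ = (11.8144·0.142597 − 0.124611·13.0) / 0.017986 = 0.064755/0.017986 ≈ 3.6.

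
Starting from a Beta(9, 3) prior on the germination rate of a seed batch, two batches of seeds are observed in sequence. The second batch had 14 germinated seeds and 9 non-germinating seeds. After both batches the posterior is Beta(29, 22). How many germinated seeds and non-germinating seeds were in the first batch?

Because Beta–binomial updating is additive in the counts, the combined data contributed (α_post−α_prior, β_post−β_prior) successes and failures.
Total across both batches: 29−9=20 germinated seeds, 22−3=19 non-germinating seeds.
Subtract the second batch: 20−14=6 germinated seeds and 19−9=10 non-germinating seeds.

6 germinated seeds and 10 non-germinating seeds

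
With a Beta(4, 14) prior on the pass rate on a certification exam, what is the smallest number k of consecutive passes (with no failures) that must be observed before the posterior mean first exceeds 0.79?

k = 49

After k passes and 0 failures the posterior is Beta(4+k, 14), with mean (4+k)/(4+14+k).
Set (4+k)/(18+k) > 0.79 and solve: k > (0.79·18 − 4)/(1 − 0.79) = 48.667.
The smallest integer exceeding 48.667 is 49.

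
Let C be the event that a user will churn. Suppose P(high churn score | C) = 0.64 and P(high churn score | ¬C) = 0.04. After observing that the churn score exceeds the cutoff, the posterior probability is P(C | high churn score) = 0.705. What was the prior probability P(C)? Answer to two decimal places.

P(C) = 0.13

In odds form, posterior odds = prior odds × likelihood ratio, so prior odds = posterior odds ÷ LR.
Posterior odds = 0.705/(1−0.705) = 2.3898. LR = 0.64/0.04 = 16.0000.
Prior odds = 2.3898/16.0000 = 0.1494, so P(C) = 0.1494/(1+0.1494) ≈ 0.13.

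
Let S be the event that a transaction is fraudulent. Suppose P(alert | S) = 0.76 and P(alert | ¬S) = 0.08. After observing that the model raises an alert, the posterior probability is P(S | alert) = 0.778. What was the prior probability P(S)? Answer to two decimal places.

P(S) = 0.27

In odds form, posterior odds = prior odds × likelihood ratio, so prior odds = posterior odds ÷ LR.
Posterior odds = 0.778/(1−0.778) = 3.5045. LR = 0.76/0.08 = 9.5000.
Prior odds = 3.5045/9.5000 = 0.3689, so P(S) = 0.3689/(1+0.3689) ≈ 0.27.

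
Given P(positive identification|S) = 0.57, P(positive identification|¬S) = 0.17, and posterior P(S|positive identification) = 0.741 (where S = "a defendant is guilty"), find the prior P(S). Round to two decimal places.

P(S) = 0.46

Bayes' rule in odds form gives O(S|E) = O(S)·[P(E|S)/P(E|¬S)], hence O(S) = O(S|E)/LR.
Posterior odds = 0.741/(1−0.741) = 2.8610. LR = 0.57/0.17 = 3.3529.
Prior odds = 2.8610/3.3529 = 0.8533, so P(S) = 0.8533/(1+0.8533) ≈ 0.46.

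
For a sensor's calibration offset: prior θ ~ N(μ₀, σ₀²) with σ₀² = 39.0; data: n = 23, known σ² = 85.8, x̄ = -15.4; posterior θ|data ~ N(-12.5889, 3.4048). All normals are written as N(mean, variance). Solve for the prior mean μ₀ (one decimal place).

μ₀ = 16.8

The posterior mean is a precision-weighted average: μ_n = (τ₀μ₀ + τ_data·x̄)/(τ₀+τ_data), with τ₀=1/σ₀² and τ_data=n/σ².
Here τ₀ = 1/39.0 = 0.025641 and τ_data = 23/85.8 = 0.268065, so τ_n = 0.293706.
Rearranging for μ₀: μ₀ = (μ_n·τ_n − τ_data·x̄)/τ₀ = (-12.5889·0.293706 − 0.268065·-15.4) / 0.025641 = 0.430766/0.025641 ≈ 16.8.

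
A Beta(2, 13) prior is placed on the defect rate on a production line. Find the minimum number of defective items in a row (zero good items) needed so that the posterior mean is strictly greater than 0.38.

k = 6

After k defective items and 0 good items the posterior is Beta(2+k, 13), with mean (2+k)/(2+13+k).
Set (2+k)/(15+k) > 0.38 and solve: k > (0.38·15 − 2)/(1 − 0.38) = 5.968.
The smallest integer exceeding 5.968 is 6, and checking k=6: (8)/(21) = 0.3810 > 0.38.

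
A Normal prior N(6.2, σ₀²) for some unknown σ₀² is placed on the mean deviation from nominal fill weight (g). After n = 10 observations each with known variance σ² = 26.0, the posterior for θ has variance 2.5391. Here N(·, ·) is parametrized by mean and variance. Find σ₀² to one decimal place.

Posterior precision equals prior precision plus data precision: 1/σ_n² = 1/σ₀² + n/σ².
So 1/σ₀² = 1/2.5391 − 10/26.0 = 0.393840 − 0.384615 = 0.009225.
Hence σ₀² = 1/0.009225 ≈ 108.4.

σ₀² = 108.4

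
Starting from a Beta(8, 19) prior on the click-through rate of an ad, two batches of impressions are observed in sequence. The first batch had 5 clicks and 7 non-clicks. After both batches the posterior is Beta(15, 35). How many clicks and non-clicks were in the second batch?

Sequential conjugate updates are equivalent to a single update on the pooled data, so total successes = posterior α − prior α and total failures = posterior β − prior β.
Total across both batches: 15−8=7 clicks, 35−19=16 non-clicks.
Subtract the first batch: 7−5=2 clicks and 16−7=9 non-clicks.

2 clicks and 9 non-clicks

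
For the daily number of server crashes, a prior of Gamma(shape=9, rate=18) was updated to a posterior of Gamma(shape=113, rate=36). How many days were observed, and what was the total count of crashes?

Gamma–Poisson conjugacy: posterior shape = α + Σxᵢ, posterior rate = β + n.
Matching: Σxᵢ = 113 − 9 = 104 and n = 36 − 18 = 18.

n = 18 days with total 104 crashes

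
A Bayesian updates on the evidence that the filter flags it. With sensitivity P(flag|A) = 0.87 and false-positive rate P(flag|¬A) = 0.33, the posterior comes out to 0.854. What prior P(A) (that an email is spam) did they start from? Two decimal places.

P(A) = 0.69

In odds form, posterior odds = prior odds × likelihood ratio, so prior odds = posterior odds ÷ LR.
Posterior odds = 0.854/(1−0.854) = 5.8493. LR = 0.87/0.33 = 2.6364.
Prior odds = 5.8493/2.6364 = 2.2187, so P(A) = 2.2187/(1+2.2187) ≈ 0.69.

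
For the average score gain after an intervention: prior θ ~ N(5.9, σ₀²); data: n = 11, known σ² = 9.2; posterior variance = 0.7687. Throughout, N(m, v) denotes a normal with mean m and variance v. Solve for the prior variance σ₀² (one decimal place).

σ₀² = 9.5

For the Normal–Normal model with known σ², precisions add: τ_n = τ₀ + n/σ².
So 1/σ₀² = 1/0.7687 − 11/9.2 = 1.300898 − 1.195652 = 0.105246.
Hence σ₀² = 1/0.105246 ≈ 9.5.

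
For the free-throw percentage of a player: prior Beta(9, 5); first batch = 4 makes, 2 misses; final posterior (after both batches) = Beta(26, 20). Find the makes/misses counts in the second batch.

Because Beta–binomial updating is additive in the counts, the combined data contributed (α_post−α_prior, β_post−β_prior) successes and failures.
Total across both batches: 26−9=17 makes, 20−5=15 misses.
Subtract the first batch: 17−4=13 makes and 15−2=13 misses.

13 makes and 13 misses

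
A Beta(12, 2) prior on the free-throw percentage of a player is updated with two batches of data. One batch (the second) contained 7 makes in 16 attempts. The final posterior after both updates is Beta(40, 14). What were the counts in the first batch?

21 makes and 3 misses

Sequential conjugate updates are equivalent to a single update on the pooled data, so total successes = posterior α − prior α and total failures = posterior β − prior β.
Total across both batches: 40−12=28 makes, 14−2=12 misses.
Subtract the second batch: 28−7=21 makes and 12−9=3 misses.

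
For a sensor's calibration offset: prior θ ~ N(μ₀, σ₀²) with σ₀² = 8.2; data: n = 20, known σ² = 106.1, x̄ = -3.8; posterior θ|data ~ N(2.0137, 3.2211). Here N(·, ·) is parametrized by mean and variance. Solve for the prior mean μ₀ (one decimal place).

μ₀ = 11.0

With known observation variance, the Normal–Normal posterior has precision τ_n = τ₀ + n/σ² and mean μ_n = (τ₀μ₀ + (n/σ²)x̄)/τ_n.
Here τ₀ = 1/8.2 = 0.121951 and τ_data = 20/106.1 = 0.188501, so τ_n = 0.310452.
Rearranging for μ₀: μ₀ = (μ_n·τ_n − τ_data·x̄)/τ₀ = (2.0137·0.310452 − 0.188501·-3.8) / 0.121951 = 1.341461/0.121951 ≈ 11.0.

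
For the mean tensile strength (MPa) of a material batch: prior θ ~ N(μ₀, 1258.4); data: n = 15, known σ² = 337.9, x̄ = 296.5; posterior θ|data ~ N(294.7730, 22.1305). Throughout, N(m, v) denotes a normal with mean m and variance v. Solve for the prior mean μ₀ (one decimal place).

With known observation variance, the Normal–Normal posterior has precision τ_n = τ₀ + n/σ² and mean μ_n = (τ₀μ₀ + (n/σ²)x̄)/τ_n.
Here τ₀ = 1/1258.4 = 0.000795 and τ_data = 15/337.9 = 0.044392, so τ_n = 0.045187.
Rearranging for μ₀: μ₀ = (μ_n·τ_n − τ_data·x̄)/τ₀ = (294.7730·0.045187 − 0.044392·296.5) / 0.000795 = 0.157680/0.000795 ≈ 198.3.

μ₀ = 198.3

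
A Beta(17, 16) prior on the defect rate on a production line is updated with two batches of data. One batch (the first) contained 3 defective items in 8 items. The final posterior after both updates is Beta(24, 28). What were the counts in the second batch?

4 defective items and 7 good items

Because Beta–binomial updating is additive in the counts, the combined data contributed (α_post−α_prior, β_post−β_prior) successes and failures.
Total across both batches: 24−17=7 defective items, 28−16=12 good items.
Subtract the first batch: 7−3=4 defective items and 12−5=7 good items.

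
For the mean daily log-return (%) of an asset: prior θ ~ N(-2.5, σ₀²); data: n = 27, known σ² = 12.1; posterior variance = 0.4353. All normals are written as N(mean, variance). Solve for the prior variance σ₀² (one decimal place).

σ₀² = 15.2

Posterior precision equals prior precision plus data precision: 1/σ_n² = 1/σ₀² + n/σ².
So 1/σ₀² = 1/0.4353 − 27/12.1 = 2.297266 − 2.231405 = 0.065861.
Hence σ₀² = 1/0.065861 ≈ 15.2.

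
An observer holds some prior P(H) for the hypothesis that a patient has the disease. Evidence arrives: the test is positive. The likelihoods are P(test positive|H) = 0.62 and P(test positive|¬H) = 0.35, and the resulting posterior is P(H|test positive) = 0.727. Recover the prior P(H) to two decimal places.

Bayes' rule in odds form gives O(H|E) = O(H)·[P(E|H)/P(E|¬H)], hence O(H) = O(H|E)/LR.
Posterior odds = 0.727/(1−0.727) = 2.6630. LR = 0.62/0.35 = 1.7714.
Prior odds = 2.6630/1.7714 = 1.5033, so P(H) = 1.5033/(1+1.5033) ≈ 0.60.

P(H) = 0.60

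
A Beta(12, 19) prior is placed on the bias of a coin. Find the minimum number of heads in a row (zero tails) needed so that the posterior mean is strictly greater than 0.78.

k = 56

After k heads and 0 tails the posterior is Beta(12+k, 19), with mean (12+k)/(12+19+k).
Set (12+k)/(31+k) > 0.78 and solve: k > (0.78·31 − 12)/(1 − 0.78) = 55.364.
The smallest integer exceeding 55.364 is 56.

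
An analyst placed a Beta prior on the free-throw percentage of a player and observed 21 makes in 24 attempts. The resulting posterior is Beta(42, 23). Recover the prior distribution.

Under Beta–binomial conjugacy the posterior parameters are (α+s, β+f).
Subtract the data counts: 42−21=21, 23−3=20.

Beta(21, 20)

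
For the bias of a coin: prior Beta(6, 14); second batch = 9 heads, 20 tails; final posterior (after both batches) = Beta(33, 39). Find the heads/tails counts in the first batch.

18 heads and 5 tails

Sequential conjugate updates are equivalent to a single update on the pooled data, so total successes = posterior α − prior α and total failures = posterior β − prior β.
Total across both batches: 33−6=27 heads, 39−14=25 tails.
Subtract the second batch: 27−9=18 heads and 25−20=5 tails.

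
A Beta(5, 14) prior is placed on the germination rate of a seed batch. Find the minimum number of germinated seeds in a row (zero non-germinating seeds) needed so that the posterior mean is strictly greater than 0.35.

After k germinated seeds and 0 non-germinating seeds the posterior is Beta(5+k, 14), with mean (5+k)/(5+14+k).
Set (5+k)/(19+k) > 0.35 and solve: k > (0.35·19 − 5)/(1 − 0.35) = 2.538.
The smallest integer exceeding 2.538 is 3.

k = 3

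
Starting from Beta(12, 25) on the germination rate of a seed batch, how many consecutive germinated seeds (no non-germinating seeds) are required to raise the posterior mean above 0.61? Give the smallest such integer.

k = 28

After k germinated seeds and 0 non-germinating seeds the posterior is Beta(12+k, 25), with mean (12+k)/(12+25+k).
Set (12+k)/(37+k) > 0.61 and solve: k > (0.61·37 − 12)/(1 − 0.61) = 27.103.
The smallest integer exceeding 27.103 is 28, and checking k=28: (40)/(65) = 0.6154 > 0.61.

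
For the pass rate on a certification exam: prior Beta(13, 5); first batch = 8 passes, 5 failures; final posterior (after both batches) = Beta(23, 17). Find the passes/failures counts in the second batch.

Because Beta–binomial updating is additive in the counts, the combined data contributed (α_post−α_prior, β_post−β_prior) successes and failures.
Total across both batches: 23−13=10 passes, 17−5=12 failures.
Subtract the first batch: 10−8=2 passes and 12−5=7 failures.

2 passes and 7 failures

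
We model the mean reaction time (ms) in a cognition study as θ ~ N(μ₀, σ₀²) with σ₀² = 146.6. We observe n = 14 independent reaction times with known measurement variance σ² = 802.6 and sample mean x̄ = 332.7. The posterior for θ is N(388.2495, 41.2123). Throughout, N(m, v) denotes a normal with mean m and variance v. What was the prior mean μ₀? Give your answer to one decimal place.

With known observation variance, the Normal–Normal posterior has precision τ_n = τ₀ + n/σ² and mean μ_n = (τ₀μ₀ + (n/σ²)x̄)/τ_n.
Here τ₀ = 1/146.6 = 0.006821 and τ_data = 14/802.6 = 0.017443, so τ_n = 0.024264.
Rearranging for μ₀: μ₀ = (μ_n·τ_n − τ_data·x̄)/τ₀ = (388.2495·0.024264 − 0.017443·332.7) / 0.006821 = 3.617200/0.006821 ≈ 530.3.

μ₀ = 530.3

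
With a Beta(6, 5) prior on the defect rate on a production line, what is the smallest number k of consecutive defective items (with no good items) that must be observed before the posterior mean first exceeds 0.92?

After k defective items and 0 good items the posterior is Beta(6+k, 5), with mean (6+k)/(6+5+k).
Set (6+k)/(11+k) > 0.92 and solve: k > (0.92·11 − 6)/(1 − 0.92) = 51.500.
The smallest integer exceeding 51.500 is 52.

k = 52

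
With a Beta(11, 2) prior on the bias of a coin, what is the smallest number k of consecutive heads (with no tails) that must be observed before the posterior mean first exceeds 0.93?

After k heads and 0 tails the posterior is Beta(11+k, 2), with mean (11+k)/(11+2+k).
Set (11+k)/(13+k) > 0.93 and solve: k > (0.93·13 − 11)/(1 − 0.93) = 15.571.
The smallest integer exceeding 15.571 is 16.

k = 16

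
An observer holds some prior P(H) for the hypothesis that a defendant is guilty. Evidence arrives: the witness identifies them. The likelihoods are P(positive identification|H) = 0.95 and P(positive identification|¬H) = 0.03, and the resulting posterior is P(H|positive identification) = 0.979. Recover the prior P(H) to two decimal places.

Bayes' rule in odds form gives O(H|E) = O(H)·[P(E|H)/P(E|¬H)], hence O(H) = O(H|E)/LR.
Posterior odds = 0.979/(1−0.979) = 46.6190. LR = 0.95/0.03 = 31.6667.
Prior odds = 46.6190/31.6667 = 1.4722, so P(H) = 1.4722/(1+1.4722) ≈ 0.60.

P(H) = 0.60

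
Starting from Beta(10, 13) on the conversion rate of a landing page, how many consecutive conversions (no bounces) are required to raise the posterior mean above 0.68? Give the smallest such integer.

After k conversions and 0 bounces the posterior is Beta(10+k, 13), with mean (10+k)/(10+13+k).
Set (10+k)/(23+k) > 0.68 and solve: k > (0.68·23 − 10)/(1 − 0.68) = 17.625.
The smallest integer exceeding 17.625 is 18.

k = 18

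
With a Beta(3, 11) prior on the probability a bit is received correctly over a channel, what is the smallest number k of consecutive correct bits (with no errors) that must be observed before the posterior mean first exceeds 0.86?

After k correct bits and 0 errors the posterior is Beta(3+k, 11), with mean (3+k)/(3+11+k).
Set (3+k)/(14+k) > 0.86 and solve: k > (0.86·14 − 3)/(1 − 0.86) = 64.571.
The smallest integer exceeding 64.571 is 65.

k = 65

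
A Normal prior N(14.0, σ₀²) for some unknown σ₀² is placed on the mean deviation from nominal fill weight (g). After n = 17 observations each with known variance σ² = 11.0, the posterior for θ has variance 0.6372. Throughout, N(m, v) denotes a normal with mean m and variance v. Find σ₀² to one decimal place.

σ₀² = 41.8

Posterior precision equals prior precision plus data precision: 1/σ_n² = 1/σ₀² + n/σ².
So 1/σ₀² = 1/0.6372 − 17/11.0 = 1.569366 − 1.545455 = 0.023911.
Hence σ₀² = 1/0.023911 ≈ 41.8.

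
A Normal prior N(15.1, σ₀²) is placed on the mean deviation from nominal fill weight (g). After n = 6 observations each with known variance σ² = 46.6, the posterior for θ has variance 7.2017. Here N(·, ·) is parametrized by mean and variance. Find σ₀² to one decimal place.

σ₀² = 99.0

Posterior precision equals prior precision plus data precision: 1/σ_n² = 1/σ₀² + n/σ².
So 1/σ₀² = 1/7.2017 − 6/46.6 = 0.138856 − 0.128755 = 0.010101.
Hence σ₀² = 1/0.010101 ≈ 99.0.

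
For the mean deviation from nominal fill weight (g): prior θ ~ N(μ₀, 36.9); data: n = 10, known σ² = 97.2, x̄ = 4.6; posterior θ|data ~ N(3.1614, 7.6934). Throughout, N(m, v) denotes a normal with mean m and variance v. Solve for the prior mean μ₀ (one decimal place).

The posterior mean is a precision-weighted average: μ_n = (τ₀μ₀ + τ_data·x̄)/(τ₀+τ_data), with τ₀=1/σ₀² and τ_data=n/σ².
Here τ₀ = 1/36.9 = 0.027100 and τ_data = 10/97.2 = 0.102881, so τ_n = 0.129981.
Rearranging for μ₀: μ₀ = (μ_n·τ_n − τ_data·x̄)/τ₀ = (3.1614·0.129981 − 0.102881·4.6) / 0.027100 = -0.062331/0.027100 ≈ -2.3.

μ₀ = -2.3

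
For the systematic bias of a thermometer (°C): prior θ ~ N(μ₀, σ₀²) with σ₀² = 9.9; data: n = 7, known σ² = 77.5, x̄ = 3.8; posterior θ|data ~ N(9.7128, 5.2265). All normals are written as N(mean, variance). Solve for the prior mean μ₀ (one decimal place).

The posterior mean is a precision-weighted average: μ_n = (τ₀μ₀ + τ_data·x̄)/(τ₀+τ_data), with τ₀=1/σ₀² and τ_data=n/σ².
Here τ₀ = 1/9.9 = 0.101010 and τ_data = 7/77.5 = 0.090323, so τ_n = 0.191333.
Rearranging for μ₀: μ₀ = (μ_n·τ_n − τ_data·x̄)/τ₀ = (9.7128·0.191333 − 0.090323·3.8) / 0.101010 = 1.515152/0.101010 ≈ 15.0.

μ₀ = 15.0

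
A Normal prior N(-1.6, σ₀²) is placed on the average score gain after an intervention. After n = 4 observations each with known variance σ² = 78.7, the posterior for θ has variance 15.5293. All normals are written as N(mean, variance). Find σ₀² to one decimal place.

For the Normal–Normal model with known σ², precisions add: τ_n = τ₀ + n/σ².
So 1/σ₀² = 1/15.5293 − 4/78.7 = 0.064394 − 0.050826 = 0.013568.
Hence σ₀² = 1/0.013568 ≈ 73.7.

σ₀² = 73.7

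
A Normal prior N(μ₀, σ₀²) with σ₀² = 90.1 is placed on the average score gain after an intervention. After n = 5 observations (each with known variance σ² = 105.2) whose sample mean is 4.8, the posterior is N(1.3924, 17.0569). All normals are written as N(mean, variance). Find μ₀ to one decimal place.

With known observation variance, the Normal–Normal posterior has precision τ_n = τ₀ + n/σ² and mean μ_n = (τ₀μ₀ + (n/σ²)x̄)/τ_n.
Here τ₀ = 1/90.1 = 0.011099 and τ_data = 5/105.2 = 0.047529, so τ_n = 0.058628.
Rearranging for μ₀: μ₀ = (μ_n·τ_n − τ_data·x̄)/τ₀ = (1.3924·0.058628 − 0.047529·4.8) / 0.011099 = -0.146506/0.011099 ≈ -13.2.

μ₀ = -13.2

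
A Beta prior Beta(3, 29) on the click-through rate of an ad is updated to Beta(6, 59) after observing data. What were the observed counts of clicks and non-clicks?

3 clicks and 30 non-clicks

A Beta(α, β) prior with s successes and f failures in binomial data gives a Beta(α+s, β+f) posterior.
So s = 6 − 3 = 3 and f = 59 − 29 = 30.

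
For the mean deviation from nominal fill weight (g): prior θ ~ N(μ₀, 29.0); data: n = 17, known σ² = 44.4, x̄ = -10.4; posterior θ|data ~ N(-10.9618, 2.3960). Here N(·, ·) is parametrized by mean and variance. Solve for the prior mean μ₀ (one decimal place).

With known observation variance, the Normal–Normal posterior has precision τ_n = τ₀ + n/σ² and mean μ_n = (τ₀μ₀ + (n/σ²)x̄)/τ_n.
Here τ₀ = 1/29.0 = 0.034483 and τ_data = 17/44.4 = 0.382883, so τ_n = 0.417366.
Rearranging for μ₀: μ₀ = (μ_n·τ_n − τ_data·x̄)/τ₀ = (-10.9618·0.417366 − 0.382883·-10.4) / 0.034483 = -0.593099/0.034483 ≈ -17.2.

μ₀ = -17.2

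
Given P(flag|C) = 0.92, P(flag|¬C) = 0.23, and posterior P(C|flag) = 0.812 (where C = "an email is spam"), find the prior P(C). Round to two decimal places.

P(C) = 0.52

In odds form, posterior odds = prior odds × likelihood ratio, so prior odds = posterior odds ÷ LR.
Posterior odds = 0.812/(1−0.812) = 4.3191. LR = 0.92/0.23 = 4.0000.
Prior odds = 4.3191/4.0000 = 1.0798, so P(C) = 1.0798/(1+1.0798) ≈ 0.52.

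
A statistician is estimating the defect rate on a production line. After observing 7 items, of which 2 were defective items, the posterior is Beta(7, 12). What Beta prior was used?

Beta(5, 7)

A Beta(a, b) prior with s successes and f failures in binomial data gives a Beta(a+s, b+f) posterior.
So a = 7 − 2 = 5 and b = 12 − 5 = 7.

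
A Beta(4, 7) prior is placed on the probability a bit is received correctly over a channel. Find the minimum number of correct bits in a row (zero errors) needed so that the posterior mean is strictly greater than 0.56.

k = 5

After k correct bits and 0 errors the posterior is Beta(4+k, 7), with mean (4+k)/(4+7+k).
Set (4+k)/(11+k) > 0.56 and solve: k > (0.56·11 − 4)/(1 − 0.56) = 4.909.
The smallest integer exceeding 4.909 is 5.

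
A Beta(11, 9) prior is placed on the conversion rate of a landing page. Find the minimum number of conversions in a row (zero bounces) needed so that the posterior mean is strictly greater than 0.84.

After k conversions and 0 bounces the posterior is Beta(11+k, 9), with mean (11+k)/(11+9+k).
Set (11+k)/(20+k) > 0.84 and solve: k > (0.84·20 − 11)/(1 − 0.84) = 36.250.
The smallest integer exceeding 36.250 is 37, and checking k=37: (48)/(57) = 0.8421 > 0.84.

k = 37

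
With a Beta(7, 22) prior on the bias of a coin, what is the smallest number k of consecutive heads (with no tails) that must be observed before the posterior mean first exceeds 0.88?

After k heads and 0 tails the posterior is Beta(7+k, 22), with mean (7+k)/(7+22+k).
Set (7+k)/(29+k) > 0.88 and solve: k > (0.88·29 − 7)/(1 − 0.88) = 154.333.
The smallest integer exceeding 154.333 is 155, and checking k=155: (162)/(184) = 0.8804 > 0.88.

k = 155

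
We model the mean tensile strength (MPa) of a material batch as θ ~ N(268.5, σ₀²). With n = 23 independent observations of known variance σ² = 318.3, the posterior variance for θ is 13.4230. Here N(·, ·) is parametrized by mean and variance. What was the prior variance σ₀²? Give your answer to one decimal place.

For the Normal–Normal model with known σ², precisions add: τ_n = τ₀ + n/σ².
So 1/σ₀² = 1/13.4230 − 23/318.3 = 0.074499 − 0.072259 = 0.002240.
Hence σ₀² = 1/0.002240 ≈ 446.4.

σ₀² = 446.4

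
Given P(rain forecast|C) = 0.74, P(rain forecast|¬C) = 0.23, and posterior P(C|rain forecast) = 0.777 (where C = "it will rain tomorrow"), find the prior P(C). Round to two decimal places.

P(C) = 0.52

In odds form, posterior odds = prior odds × likelihood ratio, so prior odds = posterior odds ÷ LR.
Posterior odds = 0.777/(1−0.777) = 3.4843. LR = 0.74/0.23 = 3.2174.
Prior odds = 3.4843/3.2174 = 1.0830, so P(C) = 1.0830/(1+1.0830) ≈ 0.52.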